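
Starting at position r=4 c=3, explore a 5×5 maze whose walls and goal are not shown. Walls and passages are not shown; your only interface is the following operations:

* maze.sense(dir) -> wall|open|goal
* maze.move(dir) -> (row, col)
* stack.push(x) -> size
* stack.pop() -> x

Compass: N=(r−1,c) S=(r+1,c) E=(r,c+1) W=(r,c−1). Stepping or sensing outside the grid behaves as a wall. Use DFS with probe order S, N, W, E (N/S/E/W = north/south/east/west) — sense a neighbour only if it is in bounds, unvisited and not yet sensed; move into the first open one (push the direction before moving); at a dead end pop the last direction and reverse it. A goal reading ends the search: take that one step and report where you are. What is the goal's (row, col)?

-> maze.sense(north)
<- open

-> stack.push(north)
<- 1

-> maze.move(north)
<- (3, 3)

-> maze.sense(north)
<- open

-> stack.push(north)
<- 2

-> maze.move(north)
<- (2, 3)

-> maze.sense(north)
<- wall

-> maze.sense(west)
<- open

-> stack.push(west)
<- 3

-> maze.move(west)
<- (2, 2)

-> maze.sense(south)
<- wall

-> maze.sense(north)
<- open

-> stack.push(north)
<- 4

-> maze.move(north)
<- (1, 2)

-> maze.sense(north)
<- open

-> stack.push(north)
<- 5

-> maze.move(north)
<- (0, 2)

-> maze.sense(west)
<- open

-> stack.push(west)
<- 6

-> maze.move(west)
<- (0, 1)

-> maze.sense(south)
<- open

-> stack.push(south)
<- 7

-> maze.move(south)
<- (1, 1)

-> maze.sense(south)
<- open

-> stack.push(south)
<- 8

-> maze.move(south)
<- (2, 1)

-> maze.sense(south)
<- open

-> stack.push(south)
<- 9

-> maze.move(south)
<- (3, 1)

-> maze.sense(south)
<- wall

-> maze.sense(west)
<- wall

-> stack.pop()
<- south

-> maze.move(north)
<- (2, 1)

-> maze.sense(west)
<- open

-> stack.push(west)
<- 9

-> maze.move(west)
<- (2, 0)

-> maze.sense(north)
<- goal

-> maze.move(north)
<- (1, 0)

Answer: (1, 0)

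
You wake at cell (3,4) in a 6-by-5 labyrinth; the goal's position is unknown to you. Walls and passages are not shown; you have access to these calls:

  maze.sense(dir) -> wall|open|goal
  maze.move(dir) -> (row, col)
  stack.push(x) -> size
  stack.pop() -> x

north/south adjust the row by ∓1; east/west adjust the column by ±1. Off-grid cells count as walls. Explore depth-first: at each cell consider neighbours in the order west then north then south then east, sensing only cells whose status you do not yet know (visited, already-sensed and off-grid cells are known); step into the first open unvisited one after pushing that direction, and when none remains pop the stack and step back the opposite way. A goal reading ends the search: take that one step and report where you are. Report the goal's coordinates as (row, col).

CALL maze.sense[west]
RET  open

CALL stack.push[west]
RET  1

CALL maze.move[west]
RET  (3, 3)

CALL maze.sense[west]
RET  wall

CALL maze.sense[north]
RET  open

CALL stack.push[north]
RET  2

CALL maze.move[north]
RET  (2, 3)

CALL maze.sense[west]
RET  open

CALL stack.push[west]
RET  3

CALL maze.move[west]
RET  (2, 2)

CALL maze.sense[west]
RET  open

CALL stack.push[west]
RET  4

CALL maze.move[west]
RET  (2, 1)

CALL maze.sense[west]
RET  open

CALL stack.push[west]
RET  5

CALL maze.move[west]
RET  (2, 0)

CALL maze.sense[north]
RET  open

CALL stack.push[north]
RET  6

CALL maze.move[north]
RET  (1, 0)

CALL maze.sense[north]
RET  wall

CALL maze.sense[east]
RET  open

CALL stack.push[east]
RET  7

CALL maze.move[east]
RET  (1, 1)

CALL maze.sense[north]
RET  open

CALL stack.push[north]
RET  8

CALL maze.move[north]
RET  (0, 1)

CALL maze.sense[east]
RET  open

CALL stack.push[east]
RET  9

CALL maze.move[east]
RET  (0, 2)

CALL maze.sense[south]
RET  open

CALL stack.push[south]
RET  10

CALL maze.move[south]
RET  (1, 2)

CALL maze.sense[east]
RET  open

CALL stack.push[east]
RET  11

CALL maze.move[east]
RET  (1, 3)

CALL maze.sense[north]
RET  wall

CALL maze.sense[east]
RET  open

CALL stack.push[east]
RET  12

CALL maze.move[east]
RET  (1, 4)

CALL maze.sense[north]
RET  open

CALL stack.push[north]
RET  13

CALL maze.move[north]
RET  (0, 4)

CALL stack.pop[]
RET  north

CALL maze.move[south]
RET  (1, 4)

CALL maze.sense[south]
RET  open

CALL stack.push[south]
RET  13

CALL maze.move[south]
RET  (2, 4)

CALL stack.pop[]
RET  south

CALL maze.move[north]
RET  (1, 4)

CALL stack.pop[]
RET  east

CALL maze.move[west]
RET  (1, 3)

CALL stack.pop[]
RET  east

CALL maze.move[west]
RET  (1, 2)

CALL stack.pop[]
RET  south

CALL maze.move[north]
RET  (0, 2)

CALL stack.pop[]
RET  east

CALL maze.move[west]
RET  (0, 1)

CALL stack.pop[]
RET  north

CALL maze.move[south]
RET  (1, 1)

CALL stack.pop[]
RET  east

CALL maze.move[west]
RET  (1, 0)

CALL stack.pop[]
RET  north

CALL maze.move[south]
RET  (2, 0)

CALL maze.sense[south]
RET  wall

CALL stack.pop[]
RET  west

CALL maze.move[east]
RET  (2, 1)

CALL maze.sense[south]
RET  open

CALL stack.push[south]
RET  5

CALL maze.move[south]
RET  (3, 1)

CALL maze.sense[south]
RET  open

CALL stack.push[south]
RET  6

CALL maze.move[south]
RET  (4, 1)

CALL maze.sense[west]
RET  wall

CALL maze.sense[south]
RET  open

CALL stack.push[south]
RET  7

CALL maze.move[south]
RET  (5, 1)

CALL maze.sense[west]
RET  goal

CALL maze.move[west]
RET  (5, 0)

Answer: (5, 0)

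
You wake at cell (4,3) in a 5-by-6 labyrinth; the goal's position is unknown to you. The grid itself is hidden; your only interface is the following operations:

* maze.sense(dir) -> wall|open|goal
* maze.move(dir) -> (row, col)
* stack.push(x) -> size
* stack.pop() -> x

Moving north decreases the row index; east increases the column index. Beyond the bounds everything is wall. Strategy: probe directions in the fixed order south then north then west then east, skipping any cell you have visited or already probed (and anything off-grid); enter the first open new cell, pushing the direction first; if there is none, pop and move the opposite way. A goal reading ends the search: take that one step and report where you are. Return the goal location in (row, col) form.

$ maze.sense north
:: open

$ stack.push north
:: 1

$ maze.move north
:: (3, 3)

$ maze.sense north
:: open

$ stack.push north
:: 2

$ maze.move north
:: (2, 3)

$ maze.sense north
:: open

$ stack.push north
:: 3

$ maze.move north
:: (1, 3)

$ maze.sense north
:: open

$ stack.push north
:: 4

$ maze.move north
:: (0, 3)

$ maze.sense west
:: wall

$ maze.sense east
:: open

$ stack.push east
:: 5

$ maze.move east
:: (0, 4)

$ maze.sense south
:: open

$ stack.push south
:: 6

$ maze.move south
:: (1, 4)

$ maze.sense south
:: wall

$ maze.sense east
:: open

$ stack.push east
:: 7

$ maze.move east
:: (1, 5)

$ maze.sense south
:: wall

$ maze.sense north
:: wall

$ stack.pop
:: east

$ maze.move west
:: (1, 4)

$ stack.pop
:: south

$ maze.move north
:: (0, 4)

$ stack.pop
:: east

$ maze.move west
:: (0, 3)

$ stack.pop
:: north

$ maze.move south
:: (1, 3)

$ maze.sense west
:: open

$ stack.push west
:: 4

$ maze.move west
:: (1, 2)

$ maze.sense south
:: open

$ stack.push south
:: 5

$ maze.move south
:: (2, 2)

$ maze.sense south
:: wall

$ maze.sense west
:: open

$ stack.push west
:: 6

$ maze.move west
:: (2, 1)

$ maze.sense south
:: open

$ stack.push south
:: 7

$ maze.move south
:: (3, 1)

$ maze.sense south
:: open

$ stack.push south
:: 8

$ maze.move south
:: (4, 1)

$ maze.sense west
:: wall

$ maze.sense east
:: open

$ stack.push east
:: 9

$ maze.move east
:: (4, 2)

$ stack.pop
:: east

$ maze.move west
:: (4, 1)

$ stack.pop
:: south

$ maze.move north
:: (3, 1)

$ maze.sense west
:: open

$ stack.push west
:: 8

$ maze.move west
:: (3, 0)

$ maze.sense north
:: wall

$ stack.pop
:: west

$ maze.move east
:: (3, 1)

$ stack.pop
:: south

$ maze.move north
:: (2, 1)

$ maze.sense north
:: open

$ stack.push north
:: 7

$ maze.move north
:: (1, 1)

$ maze.sense north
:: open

$ stack.push north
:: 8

$ maze.move north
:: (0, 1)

$ maze.sense west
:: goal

$ maze.move west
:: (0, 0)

Answer: (0, 0)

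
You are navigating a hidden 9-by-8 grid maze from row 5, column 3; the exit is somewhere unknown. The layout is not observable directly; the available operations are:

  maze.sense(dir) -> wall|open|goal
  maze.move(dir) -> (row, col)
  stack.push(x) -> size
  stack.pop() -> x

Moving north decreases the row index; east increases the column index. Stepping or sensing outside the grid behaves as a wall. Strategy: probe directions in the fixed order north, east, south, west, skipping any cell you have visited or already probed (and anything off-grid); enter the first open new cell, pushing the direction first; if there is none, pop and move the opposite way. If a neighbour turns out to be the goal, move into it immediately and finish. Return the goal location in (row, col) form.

>>> sense dir→north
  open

>>> push x→north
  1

>>> move dir→north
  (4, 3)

>>> sense dir→north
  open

>>> push x→north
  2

>>> move dir→north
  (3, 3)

>>> sense dir→north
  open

>>> push x→north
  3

>>> move dir→north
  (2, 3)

>>> sense dir→north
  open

>>> push x→north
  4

>>> move dir→north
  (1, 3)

>>> sense dir→north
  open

>>> push x→north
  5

>>> move dir→north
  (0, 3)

>>> sense dir→east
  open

>>> push x→east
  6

>>> move dir→east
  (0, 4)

>>> sense dir→east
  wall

>>> sense dir→south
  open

>>> push x→south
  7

>>> move dir→south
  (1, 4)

>>> sense dir→east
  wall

>>> sense dir→south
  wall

>>> pop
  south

>>> move dir→north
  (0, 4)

>>> pop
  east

>>> move dir→west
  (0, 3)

>>> sense dir→west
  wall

>>> pop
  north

>>> move dir→south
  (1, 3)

>>> sense dir→west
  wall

>>> pop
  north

>>> move dir→south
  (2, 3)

>>> sense dir→west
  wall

>>> pop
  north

>>> move dir→south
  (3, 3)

>>> sense dir→east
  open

>>> push x→east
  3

>>> move dir→east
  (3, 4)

>>> sense dir→east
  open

>>> push x→east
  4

>>> move dir→east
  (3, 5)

>>> sense dir→north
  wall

>>> sense dir→east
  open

>>> push x→east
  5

>>> move dir→east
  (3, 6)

>>> sense dir→north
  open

>>> push x→north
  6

>>> move dir→north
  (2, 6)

>>> sense dir→north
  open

>>> push x→north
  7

>>> move dir→north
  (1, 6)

>>> sense dir→north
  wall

>>> sense dir→east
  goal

>>> move dir→east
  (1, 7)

Answer: (1, 7)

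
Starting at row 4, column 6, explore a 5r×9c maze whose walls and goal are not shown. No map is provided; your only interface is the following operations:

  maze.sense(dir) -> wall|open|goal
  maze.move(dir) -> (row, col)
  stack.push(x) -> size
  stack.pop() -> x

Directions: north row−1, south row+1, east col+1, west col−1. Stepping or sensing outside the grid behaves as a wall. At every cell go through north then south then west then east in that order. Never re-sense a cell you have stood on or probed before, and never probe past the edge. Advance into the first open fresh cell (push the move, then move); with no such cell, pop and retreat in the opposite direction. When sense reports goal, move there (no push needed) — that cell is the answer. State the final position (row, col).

CALL maze.sense[dir=north]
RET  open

CALL stack.push[x=north]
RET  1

CALL maze.move[dir=north]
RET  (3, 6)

CALL maze.sense[dir=north]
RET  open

CALL stack.push[x=north]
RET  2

CALL maze.move[dir=north]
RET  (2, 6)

CALL maze.sense[dir=north]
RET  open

CALL stack.push[x=north]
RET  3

CALL maze.move[dir=north]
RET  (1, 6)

CALL maze.sense[dir=north]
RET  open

CALL stack.push[x=north]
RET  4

CALL maze.move[dir=north]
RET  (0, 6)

CALL maze.sense[dir=west]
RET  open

CALL stack.push[x=west]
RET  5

CALL maze.move[dir=west]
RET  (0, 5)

CALL maze.sense[dir=south]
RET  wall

CALL maze.sense[dir=west]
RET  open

CALL stack.push[x=west]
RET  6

CALL maze.move[dir=west]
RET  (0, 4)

CALL maze.sense[dir=south]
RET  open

CALL stack.push[x=south]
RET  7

CALL maze.move[dir=south]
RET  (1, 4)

CALL maze.sense[dir=south]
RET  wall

CALL maze.sense[dir=west]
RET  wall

CALL stack.pop[]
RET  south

CALL maze.move[dir=north]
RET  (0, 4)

CALL maze.sense[dir=west]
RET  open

CALL stack.push[x=west]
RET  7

CALL maze.move[dir=west]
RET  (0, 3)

CALL maze.sense[dir=west]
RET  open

CALL stack.push[x=west]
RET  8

CALL maze.move[dir=west]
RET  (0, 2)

CALL maze.sense[dir=south]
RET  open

CALL stack.push[x=south]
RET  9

CALL maze.move[dir=south]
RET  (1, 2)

CALL maze.sense[dir=south]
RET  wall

CALL maze.sense[dir=west]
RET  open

CALL stack.push[x=west]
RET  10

CALL maze.move[dir=west]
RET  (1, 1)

CALL maze.sense[dir=north]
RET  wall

CALL maze.sense[dir=south]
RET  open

CALL stack.push[x=south]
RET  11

CALL maze.move[dir=south]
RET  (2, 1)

CALL maze.sense[dir=south]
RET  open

CALL stack.push[x=south]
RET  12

CALL maze.move[dir=south]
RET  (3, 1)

CALL maze.sense[dir=south]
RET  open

CALL stack.push[x=south]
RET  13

CALL maze.move[dir=south]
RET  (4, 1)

CALL maze.sense[dir=west]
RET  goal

CALL maze.move[dir=west]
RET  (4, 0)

Answer: (4, 0)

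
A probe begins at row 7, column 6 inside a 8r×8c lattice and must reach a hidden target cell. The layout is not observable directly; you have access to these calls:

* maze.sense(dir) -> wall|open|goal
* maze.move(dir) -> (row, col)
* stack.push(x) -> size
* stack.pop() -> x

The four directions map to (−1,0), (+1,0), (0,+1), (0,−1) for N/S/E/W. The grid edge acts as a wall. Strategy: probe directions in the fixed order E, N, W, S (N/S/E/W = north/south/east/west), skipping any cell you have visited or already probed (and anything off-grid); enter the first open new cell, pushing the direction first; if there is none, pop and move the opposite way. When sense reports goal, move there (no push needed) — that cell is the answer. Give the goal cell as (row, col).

CALL maze.sense[dir=east]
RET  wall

CALL maze.sense[dir=north]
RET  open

CALL stack.push[x=north]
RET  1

CALL maze.move[dir=north]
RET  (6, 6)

CALL maze.sense[dir=east]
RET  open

CALL stack.push[x=east]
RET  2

CALL maze.move[dir=east]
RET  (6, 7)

CALL maze.sense[dir=north]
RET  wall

CALL stack.pop[]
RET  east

CALL maze.move[dir=west]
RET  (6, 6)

CALL maze.sense[dir=north]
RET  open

CALL stack.push[x=north]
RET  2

CALL maze.move[dir=north]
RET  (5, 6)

CALL maze.sense[dir=north]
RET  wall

CALL maze.sense[dir=west]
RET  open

CALL stack.push[x=west]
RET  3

CALL maze.move[dir=west]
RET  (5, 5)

CALL maze.sense[dir=north]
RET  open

CALL stack.push[x=north]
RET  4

CALL maze.move[dir=north]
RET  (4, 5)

CALL maze.sense[dir=north]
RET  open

CALL stack.push[x=north]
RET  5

CALL maze.move[dir=north]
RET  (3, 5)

CALL maze.sense[dir=east]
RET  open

CALL stack.push[x=east]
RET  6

CALL maze.move[dir=east]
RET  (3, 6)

CALL maze.sense[dir=east]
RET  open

CALL stack.push[x=east]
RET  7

CALL maze.move[dir=east]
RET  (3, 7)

CALL maze.sense[dir=north]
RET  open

CALL stack.push[x=north]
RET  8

CALL maze.move[dir=north]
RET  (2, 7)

CALL maze.sense[dir=north]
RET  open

CALL stack.push[x=north]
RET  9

CALL maze.move[dir=north]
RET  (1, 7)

CALL maze.sense[dir=north]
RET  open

CALL stack.push[x=north]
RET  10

CALL maze.move[dir=north]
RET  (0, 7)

CALL maze.sense[dir=west]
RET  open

CALL stack.push[x=west]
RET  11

CALL maze.move[dir=west]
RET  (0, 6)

CALL maze.sense[dir=west]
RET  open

CALL stack.push[x=west]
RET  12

CALL maze.move[dir=west]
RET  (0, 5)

CALL maze.sense[dir=west]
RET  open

CALL stack.push[x=west]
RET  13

CALL maze.move[dir=west]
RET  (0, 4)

CALL maze.sense[dir=west]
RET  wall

CALL maze.sense[dir=south]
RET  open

CALL stack.push[x=south]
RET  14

CALL maze.move[dir=south]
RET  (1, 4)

CALL maze.sense[dir=east]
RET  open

CALL stack.push[x=east]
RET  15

CALL maze.move[dir=east]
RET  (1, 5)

CALL maze.sense[dir=east]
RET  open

CALL stack.push[x=east]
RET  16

CALL maze.move[dir=east]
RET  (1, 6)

CALL maze.sense[dir=south]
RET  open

CALL stack.push[x=south]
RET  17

CALL maze.move[dir=south]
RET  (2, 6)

CALL maze.sense[dir=west]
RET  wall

CALL stack.pop[]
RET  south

CALL maze.move[dir=north]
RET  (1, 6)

CALL stack.pop[]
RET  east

CALL maze.move[dir=west]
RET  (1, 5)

CALL stack.pop[]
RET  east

CALL maze.move[dir=west]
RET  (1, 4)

CALL maze.sense[dir=west]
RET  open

CALL stack.push[x=west]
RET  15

CALL maze.move[dir=west]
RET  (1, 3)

CALL maze.sense[dir=west]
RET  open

CALL stack.push[x=west]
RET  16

CALL maze.move[dir=west]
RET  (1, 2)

CALL maze.sense[dir=north]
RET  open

CALL stack.push[x=north]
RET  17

CALL maze.move[dir=north]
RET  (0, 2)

CALL maze.sense[dir=west]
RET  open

CALL stack.push[x=west]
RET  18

CALL maze.move[dir=west]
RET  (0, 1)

CALL maze.sense[dir=west]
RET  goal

CALL maze.move[dir=west]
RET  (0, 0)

Answer: (0, 0)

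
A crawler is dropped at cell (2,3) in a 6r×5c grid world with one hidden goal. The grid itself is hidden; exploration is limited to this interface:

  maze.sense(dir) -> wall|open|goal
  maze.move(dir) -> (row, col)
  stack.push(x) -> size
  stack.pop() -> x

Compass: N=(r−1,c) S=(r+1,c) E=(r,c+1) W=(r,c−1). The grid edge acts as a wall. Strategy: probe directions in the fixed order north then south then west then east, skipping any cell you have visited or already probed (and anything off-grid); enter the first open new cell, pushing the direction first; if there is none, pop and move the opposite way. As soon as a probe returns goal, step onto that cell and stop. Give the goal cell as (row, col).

Action: maze.sense[north]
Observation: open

Action: stack.push[north]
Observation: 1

Action: maze.move[north]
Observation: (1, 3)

Action: maze.sense[north]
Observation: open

Action: stack.push[north]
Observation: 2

Action: maze.move[north]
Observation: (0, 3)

Action: maze.sense[west]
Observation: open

Action: stack.push[west]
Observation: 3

Action: maze.move[west]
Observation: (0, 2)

Action: maze.sense[south]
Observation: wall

Action: maze.sense[west]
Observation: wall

Action: stack.pop[]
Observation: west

Action: maze.move[east]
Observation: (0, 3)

Action: maze.sense[east]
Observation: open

Action: stack.push[east]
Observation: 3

Action: maze.move[east]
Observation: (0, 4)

Action: maze.sense[south]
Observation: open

Action: stack.push[south]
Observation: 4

Action: maze.move[south]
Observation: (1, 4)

Action: maze.sense[south]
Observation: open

Action: stack.push[south]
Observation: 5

Action: maze.move[south]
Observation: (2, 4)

Action: maze.sense[south]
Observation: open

Action: stack.push[south]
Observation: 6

Action: maze.move[south]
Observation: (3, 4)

Action: maze.sense[south]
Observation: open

Action: stack.push[south]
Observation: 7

Action: maze.move[south]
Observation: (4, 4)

Action: maze.sense[south]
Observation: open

Action: stack.push[south]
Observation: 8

Action: maze.move[south]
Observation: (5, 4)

Action: maze.sense[west]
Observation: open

Action: stack.push[west]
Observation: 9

Action: maze.move[west]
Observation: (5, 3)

Action: maze.sense[north]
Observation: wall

Action: maze.sense[west]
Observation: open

Action: stack.push[west]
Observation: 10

Action: maze.move[west]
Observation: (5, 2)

Action: maze.sense[north]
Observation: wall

Action: maze.sense[west]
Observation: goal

Action: maze.move[west]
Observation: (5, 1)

Answer: (5, 1)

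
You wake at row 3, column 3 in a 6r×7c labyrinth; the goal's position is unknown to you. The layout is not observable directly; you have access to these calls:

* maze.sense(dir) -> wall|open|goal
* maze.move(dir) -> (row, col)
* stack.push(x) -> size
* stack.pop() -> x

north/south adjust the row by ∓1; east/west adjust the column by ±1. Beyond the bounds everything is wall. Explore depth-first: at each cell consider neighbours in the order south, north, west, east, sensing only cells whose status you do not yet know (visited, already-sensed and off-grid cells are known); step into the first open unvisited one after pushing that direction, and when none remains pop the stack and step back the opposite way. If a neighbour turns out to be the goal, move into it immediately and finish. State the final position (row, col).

$ maze.sense dir: south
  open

$ stack.push x: south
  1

$ maze.move dir: south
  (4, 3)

$ maze.sense dir: south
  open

$ stack.push x: south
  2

$ maze.move dir: south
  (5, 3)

$ maze.sense dir: west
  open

$ stack.push x: west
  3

$ maze.move dir: west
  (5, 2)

$ maze.sense dir: north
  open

$ stack.push x: north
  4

$ maze.move dir: north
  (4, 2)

$ maze.sense dir: north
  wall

$ maze.sense dir: west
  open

$ stack.push x: west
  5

$ maze.move dir: west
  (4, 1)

$ maze.sense dir: south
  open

$ stack.push x: south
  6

$ maze.move dir: south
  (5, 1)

$ maze.sense dir: west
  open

$ stack.push x: west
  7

$ maze.move dir: west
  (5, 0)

$ maze.sense dir: north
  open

$ stack.push x: north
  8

$ maze.move dir: north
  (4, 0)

$ maze.sense dir: north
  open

$ stack.push x: north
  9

$ maze.move dir: north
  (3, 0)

$ maze.sense dir: north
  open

$ stack.push x: north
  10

$ maze.move dir: north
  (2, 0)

$ maze.sense dir: north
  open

$ stack.push x: north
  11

$ maze.move dir: north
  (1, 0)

$ maze.sense dir: north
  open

$ stack.push x: north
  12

$ maze.move dir: north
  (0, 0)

$ maze.sense dir: east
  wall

$ stack.pop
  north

$ maze.move dir: south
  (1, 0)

$ maze.sense dir: east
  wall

$ stack.pop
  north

$ maze.move dir: south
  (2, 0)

$ maze.sense dir: east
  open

$ stack.push x: east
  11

$ maze.move dir: east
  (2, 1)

$ maze.sense dir: south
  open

$ stack.push x: south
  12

$ maze.move dir: south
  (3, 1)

$ stack.pop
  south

$ maze.move dir: north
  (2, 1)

$ maze.sense dir: east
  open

$ stack.push x: east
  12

$ maze.move dir: east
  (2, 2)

$ maze.sense dir: north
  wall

$ maze.sense dir: east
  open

$ stack.push x: east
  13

$ maze.move dir: east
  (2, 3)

$ maze.sense dir: north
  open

$ stack.push x: north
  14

$ maze.move dir: north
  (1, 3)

$ maze.sense dir: north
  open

$ stack.push x: north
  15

$ maze.move dir: north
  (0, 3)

$ maze.sense dir: west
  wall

$ maze.sense dir: east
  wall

$ stack.pop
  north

$ maze.move dir: south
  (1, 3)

$ maze.sense dir: east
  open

$ stack.push x: east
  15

$ maze.move dir: east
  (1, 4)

$ maze.sense dir: south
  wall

$ maze.sense dir: east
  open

$ stack.push x: east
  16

$ maze.move dir: east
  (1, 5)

$ maze.sense dir: south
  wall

$ maze.sense dir: north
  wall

$ maze.sense dir: east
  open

$ stack.push x: east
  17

$ maze.move dir: east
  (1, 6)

$ maze.sense dir: south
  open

$ stack.push x: south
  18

$ maze.move dir: south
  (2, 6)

$ maze.sense dir: south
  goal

$ maze.move dir: south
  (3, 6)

Answer: (3, 6)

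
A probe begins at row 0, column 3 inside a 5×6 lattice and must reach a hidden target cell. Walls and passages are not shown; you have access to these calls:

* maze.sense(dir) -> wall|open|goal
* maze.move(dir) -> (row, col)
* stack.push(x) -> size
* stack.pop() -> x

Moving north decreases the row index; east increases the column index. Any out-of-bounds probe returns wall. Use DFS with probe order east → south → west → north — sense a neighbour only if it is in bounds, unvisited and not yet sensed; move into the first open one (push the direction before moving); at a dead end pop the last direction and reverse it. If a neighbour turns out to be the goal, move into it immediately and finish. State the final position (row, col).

·→ maze.sense(dir→east)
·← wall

·→ maze.sense(dir→south)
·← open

·→ stack.push(x→south)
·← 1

·→ maze.move(dir→south)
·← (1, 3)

·→ maze.sense(dir→east)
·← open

·→ stack.push(x→east)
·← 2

·→ maze.move(dir→east)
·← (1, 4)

·→ maze.sense(dir→east)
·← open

·→ stack.push(x→east)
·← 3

·→ maze.move(dir→east)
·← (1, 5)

·→ maze.sense(dir→south)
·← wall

·→ maze.sense(dir→north)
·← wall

·→ stack.pop()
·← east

·→ maze.move(dir→west)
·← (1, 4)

·→ maze.sense(dir→south)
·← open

·→ stack.push(x→south)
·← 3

·→ maze.move(dir→south)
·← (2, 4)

·→ maze.sense(dir→south)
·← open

·→ stack.push(x→south)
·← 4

·→ maze.move(dir→south)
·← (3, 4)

·→ maze.sense(dir→east)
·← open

·→ stack.push(x→east)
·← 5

·→ maze.move(dir→east)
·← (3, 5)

·→ maze.sense(dir→south)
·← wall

·→ stack.pop()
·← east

·→ maze.move(dir→west)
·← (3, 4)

·→ maze.sense(dir→south)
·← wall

·→ maze.sense(dir→west)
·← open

·→ stack.push(x→west)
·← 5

·→ maze.move(dir→west)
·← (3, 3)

·→ maze.sense(dir→south)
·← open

·→ stack.push(x→south)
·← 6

·→ maze.move(dir→south)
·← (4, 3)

·→ maze.sense(dir→west)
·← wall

·→ stack.pop()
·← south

·→ maze.move(dir→north)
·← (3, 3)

·→ maze.sense(dir→west)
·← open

·→ stack.push(x→west)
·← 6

·→ maze.move(dir→west)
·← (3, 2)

·→ maze.sense(dir→west)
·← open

·→ stack.push(x→west)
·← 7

·→ maze.move(dir→west)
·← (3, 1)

·→ maze.sense(dir→south)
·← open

·→ stack.push(x→south)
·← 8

·→ maze.move(dir→south)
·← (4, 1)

·→ maze.sense(dir→west)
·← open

·→ stack.push(x→west)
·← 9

·→ maze.move(dir→west)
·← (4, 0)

·→ maze.sense(dir→north)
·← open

·→ stack.push(x→north)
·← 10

·→ maze.move(dir→north)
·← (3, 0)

·→ maze.sense(dir→north)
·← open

·→ stack.push(x→north)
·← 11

·→ maze.move(dir→north)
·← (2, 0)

·→ maze.sense(dir→east)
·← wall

·→ maze.sense(dir→north)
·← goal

·→ maze.move(dir→north)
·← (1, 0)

Answer: (1, 0)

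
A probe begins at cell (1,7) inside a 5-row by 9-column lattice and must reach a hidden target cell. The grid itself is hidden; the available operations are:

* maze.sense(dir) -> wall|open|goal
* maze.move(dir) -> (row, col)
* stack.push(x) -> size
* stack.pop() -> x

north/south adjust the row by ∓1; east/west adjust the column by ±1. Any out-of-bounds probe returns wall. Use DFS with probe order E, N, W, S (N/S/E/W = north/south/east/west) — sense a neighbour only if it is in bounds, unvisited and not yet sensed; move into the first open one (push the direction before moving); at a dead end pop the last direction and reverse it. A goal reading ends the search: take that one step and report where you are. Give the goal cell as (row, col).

I use sense on east, : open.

Then push on east, — result: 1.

Calling move on east, and observe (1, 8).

Then sense on north, — result: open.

Invoking push on north, and see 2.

I run move on north, — result: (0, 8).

Then sense on west, which returns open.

I invoke push on west, and get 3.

I use move on west, and get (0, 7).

I try sense on west, and observe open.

Using push on west, which returns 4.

Next I call move on west, : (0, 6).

Using sense on west, → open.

I try push on west, and observe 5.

Using move on west, → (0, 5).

Next I call sense on west, which returns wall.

Invoking sense on south, which returns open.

Invoking push on south, : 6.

Calling move on south, which returns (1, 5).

Using sense on east, and get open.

Invoking push on east, yielding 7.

I use move on east, and observe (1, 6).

I run sense on south, and observe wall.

Next I call pop(), : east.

I invoke move on west, : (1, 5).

I use sense on west, : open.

Invoking push on west, which returns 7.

Invoking move on west, which returns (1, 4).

I call sense on west, → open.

Next I call push on west, and observe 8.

I use move on west, — result: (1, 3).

Calling sense on north, : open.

I try push on north, and see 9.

I run move on north, : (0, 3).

I run sense on west, and observe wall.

I call pop(), — result: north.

Next I call move on south, yielding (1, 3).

Calling sense on west, giving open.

I use push on west, and get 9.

Calling move on west, → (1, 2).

Invoking sense on west, — result: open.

I use push on west, → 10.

Calling move on west, → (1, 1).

Now I run sense on north, yielding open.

Calling push on north, → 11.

Invoking move on north, yielding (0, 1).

Using sense on west, and see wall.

I try pop, giving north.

Now I run move on south, which returns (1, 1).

Next I call sense on west, and see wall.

Invoking sense on south, and see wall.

Invoking pop(), yielding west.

Now I run move on east, and get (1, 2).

I run sense on south, giving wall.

I invoke pop, and get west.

I call move on east, and observe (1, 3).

I call sense on south, and observe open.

Invoking push on south, yielding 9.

Now I run move on south, yielding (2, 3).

Invoking sense on east, and see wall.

Calling sense on south, giving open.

I call push on south, giving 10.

Then move on south, → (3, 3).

I try sense on east, and get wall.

Using sense on west, — result: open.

Next I call push on west, and see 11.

I invoke move on west, which returns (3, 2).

Using sense on west, and see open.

I invoke push on west, : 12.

I call move on west, → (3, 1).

I try sense on west, and observe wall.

Invoking sense on south, : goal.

I try move on south, — result: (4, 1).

Answer: (4, 1)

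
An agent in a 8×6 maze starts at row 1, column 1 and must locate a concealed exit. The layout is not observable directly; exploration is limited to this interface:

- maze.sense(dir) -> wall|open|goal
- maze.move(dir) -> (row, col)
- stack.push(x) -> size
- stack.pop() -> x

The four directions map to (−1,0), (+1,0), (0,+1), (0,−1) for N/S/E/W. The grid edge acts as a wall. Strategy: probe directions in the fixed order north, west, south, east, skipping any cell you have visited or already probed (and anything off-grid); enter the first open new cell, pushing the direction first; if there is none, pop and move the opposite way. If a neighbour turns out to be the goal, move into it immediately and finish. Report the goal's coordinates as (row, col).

% 1. sense(dir: north) => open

% 2. push(x: north) => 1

% 3. move(dir: north) => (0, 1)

% 4. sense(dir: west) => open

% 5. push(x: west) => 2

% 6. move(dir: west) => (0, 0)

% 7. sense(dir: south) => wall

% 8. pop() => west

% 9. move(dir: east) => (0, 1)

% 10. sense(dir: east) => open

% 11. push(x: east) => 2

% 12. move(dir: east) => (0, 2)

% 13. sense(dir: south) => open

% 14. push(x: south) => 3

% 15. move(dir: south) => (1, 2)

% 16. sense(dir: south) => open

% 17. push(x: south) => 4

% 18. move(dir: south) => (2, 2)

% 19. sense(dir: west) => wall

% 20. sense(dir: south) => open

% 21. push(x: south) => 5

% 22. move(dir: south) => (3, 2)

% 23. sense(dir: west) => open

% 24. push(x: west) => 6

% 25. move(dir: west) => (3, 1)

% 26. sense(dir: west) => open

% 27. push(x: west) => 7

% 28. move(dir: west) => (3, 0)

% 29. sense(dir: north) => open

% 30. push(x: north) => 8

% 31. move(dir: north) => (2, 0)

% 32. pop() => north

% 33. move(dir: south) => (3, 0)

% 34. sense(dir: south) => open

% 35. push(x: south) => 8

% 36. move(dir: south) => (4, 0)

% 37. sense(dir: south) => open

% 38. push(x: south) => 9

% 39. move(dir: south) => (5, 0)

% 40. sense(dir: south) => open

% 41. push(x: south) => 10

% 42. move(dir: south) => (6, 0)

% 43. sense(dir: south) => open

% 44. push(x: south) => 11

% 45. move(dir: south) => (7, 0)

% 46. sense(dir: east) => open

% 47. push(x: east) => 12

% 48. move(dir: east) => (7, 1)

% 49. sense(dir: north) => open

% 50. push(x: north) => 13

% 51. move(dir: north) => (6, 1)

% 52. sense(dir: north) => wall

% 53. sense(dir: east) => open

% 54. push(x: east) => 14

% 55. move(dir: east) => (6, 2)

% 56. sense(dir: north) => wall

% 57. sense(dir: south) => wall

% 58. sense(dir: east) => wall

% 59. pop() => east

% 60. move(dir: west) => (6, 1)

% 61. pop() => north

% 62. move(dir: south) => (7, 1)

% 63. pop() => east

% 64. move(dir: west) => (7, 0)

% 65. pop() => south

% 66. move(dir: north) => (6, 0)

% 67. pop() => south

% 68. move(dir: north) => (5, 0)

% 69. pop() => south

% 70. move(dir: north) => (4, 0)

% 71. sense(dir: east) => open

% 72. push(x: east) => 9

% 73. move(dir: east) => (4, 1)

% 74. sense(dir: east) => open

% 75. push(x: east) => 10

% 76. move(dir: east) => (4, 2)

% 77. sense(dir: east) => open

% 78. push(x: east) => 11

% 79. move(dir: east) => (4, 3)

% 80. sense(dir: north) => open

% 81. push(x: north) => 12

% 82. move(dir: north) => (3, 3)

% 83. sense(dir: north) => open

% 84. push(x: north) => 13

% 85. move(dir: north) => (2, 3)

% 86. sense(dir: north) => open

% 87. push(x: north) => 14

% 88. move(dir: north) => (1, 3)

% 89. sense(dir: north) => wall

% 90. sense(dir: east) => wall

% 91. pop() => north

% 92. move(dir: south) => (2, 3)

% 93. sense(dir: east) => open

% 94. push(x: east) => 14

% 95. move(dir: east) => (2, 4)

% 96. sense(dir: south) => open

% 97. push(x: south) => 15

% 98. move(dir: south) => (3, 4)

% 99. sense(dir: south) => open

% 100. push(x: south) => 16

% 101. move(dir: south) => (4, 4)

% 102. sense(dir: south) => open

% 103. push(x: south) => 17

% 104. move(dir: south) => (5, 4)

% 105. sense(dir: west) => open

% 106. push(x: west) => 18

% 107. move(dir: west) => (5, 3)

% 108. pop() => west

% 109. move(dir: east) => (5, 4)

% 110. sense(dir: south) => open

% 111. push(x: south) => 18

% 112. move(dir: south) => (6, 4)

% 113. sense(dir: south) => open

% 114. push(x: south) => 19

% 115. move(dir: south) => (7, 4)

% 116. sense(dir: west) => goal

% 117. move(dir: west) => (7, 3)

Answer: (7, 3)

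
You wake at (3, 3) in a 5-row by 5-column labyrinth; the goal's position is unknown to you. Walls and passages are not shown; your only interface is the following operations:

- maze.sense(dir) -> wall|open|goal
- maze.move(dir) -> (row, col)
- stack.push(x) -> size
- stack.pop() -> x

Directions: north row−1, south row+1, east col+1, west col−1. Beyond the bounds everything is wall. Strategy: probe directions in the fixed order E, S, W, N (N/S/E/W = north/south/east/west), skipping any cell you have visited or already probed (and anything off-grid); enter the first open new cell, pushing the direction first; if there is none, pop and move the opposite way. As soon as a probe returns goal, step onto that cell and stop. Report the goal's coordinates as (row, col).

Using maze.sense on dir→east, : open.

I call stack.push on x→east, and get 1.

I run maze.move on dir→east, : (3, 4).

I invoke maze.sense on dir→south, — result: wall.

Now I run maze.sense on dir→north, and see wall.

Now I run stack.pop, — result: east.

Then maze.move on dir→west, → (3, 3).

I use maze.sense on dir→south, which returns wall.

Next I call maze.sense on dir→west, : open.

Now I run stack.push on x→west, : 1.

I invoke maze.move on dir→west, giving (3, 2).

Next I call maze.sense on dir→south, → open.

Then stack.push on x→south, → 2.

Invoking maze.move on dir→south, and get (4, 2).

Invoking maze.sense on dir→west, which returns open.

I call stack.push on x→west, and observe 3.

I run maze.move on dir→west, and get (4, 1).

I call maze.sense on dir→west, and see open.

I use stack.push on x→west, and see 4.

Calling maze.move on dir→west, yielding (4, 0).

I use maze.sense on dir→north, and observe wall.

Next I call stack.pop(), : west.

I call maze.move on dir→east, and observe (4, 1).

Then maze.sense on dir→north, yielding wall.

I call stack.pop(), yielding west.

Calling maze.move on dir→east, : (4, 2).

I use stack.pop, — result: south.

Using maze.move on dir→north, — result: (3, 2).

Invoking maze.sense on dir→north, : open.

Then stack.push on x→north, and get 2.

Now I run maze.move on dir→north, → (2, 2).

Calling maze.sense on dir→east, — result: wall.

Now I run maze.sense on dir→west, yielding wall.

I call maze.sense on dir→north, yielding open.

Then stack.push on x→north, : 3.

I use maze.move on dir→north, and get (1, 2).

I use maze.sense on dir→east, : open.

Invoking stack.push on x→east, and observe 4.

Now I run maze.move on dir→east, : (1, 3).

I run maze.sense on dir→east, yielding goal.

I use maze.move on dir→east, which returns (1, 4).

Answer: (1, 4)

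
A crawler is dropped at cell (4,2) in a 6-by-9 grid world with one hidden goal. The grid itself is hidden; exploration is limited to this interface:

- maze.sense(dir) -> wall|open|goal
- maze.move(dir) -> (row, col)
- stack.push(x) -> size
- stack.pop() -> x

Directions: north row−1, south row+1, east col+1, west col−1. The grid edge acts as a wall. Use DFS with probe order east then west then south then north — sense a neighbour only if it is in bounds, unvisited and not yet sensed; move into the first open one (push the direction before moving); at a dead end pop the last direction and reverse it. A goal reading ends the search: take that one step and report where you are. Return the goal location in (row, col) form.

>>> sense dir='east'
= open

>>> push x='east'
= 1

>>> move dir='east'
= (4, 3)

>>> sense dir='east'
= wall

>>> sense dir='south'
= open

>>> push x='south'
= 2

>>> move dir='south'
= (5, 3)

>>> sense dir='east'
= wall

>>> sense dir='west'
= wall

>>> pop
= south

>>> move dir='north'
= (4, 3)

>>> sense dir='north'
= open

>>> push x='north'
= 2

>>> move dir='north'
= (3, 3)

>>> sense dir='east'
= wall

>>> sense dir='west'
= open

>>> push x='west'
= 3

>>> move dir='west'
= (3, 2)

>>> sense dir='west'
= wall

>>> sense dir='north'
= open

>>> push x='north'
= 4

>>> move dir='north'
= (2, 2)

>>> sense dir='east'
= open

>>> push x='east'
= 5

>>> move dir='east'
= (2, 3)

>>> sense dir='east'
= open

>>> push x='east'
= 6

>>> move dir='east'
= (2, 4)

>>> sense dir='east'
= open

>>> push x='east'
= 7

>>> move dir='east'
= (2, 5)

>>> sense dir='east'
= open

>>> push x='east'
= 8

>>> move dir='east'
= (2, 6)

>>> sense dir='east'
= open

>>> push x='east'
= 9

>>> move dir='east'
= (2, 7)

>>> sense dir='east'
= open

>>> push x='east'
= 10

>>> move dir='east'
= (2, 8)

>>> sense dir='south'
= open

>>> push x='south'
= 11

>>> move dir='south'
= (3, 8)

>>> sense dir='west'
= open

>>> push x='west'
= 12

>>> move dir='west'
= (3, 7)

>>> sense dir='west'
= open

>>> push x='west'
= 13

>>> move dir='west'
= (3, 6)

>>> sense dir='west'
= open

>>> push x='west'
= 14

>>> move dir='west'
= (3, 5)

>>> sense dir='south'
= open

>>> push x='south'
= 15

>>> move dir='south'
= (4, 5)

>>> sense dir='east'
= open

>>> push x='east'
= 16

>>> move dir='east'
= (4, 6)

>>> sense dir='east'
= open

>>> push x='east'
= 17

>>> move dir='east'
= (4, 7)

>>> sense dir='east'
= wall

>>> sense dir='south'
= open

>>> push x='south'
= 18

>>> move dir='south'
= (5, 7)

>>> sense dir='east'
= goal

>>> move dir='east'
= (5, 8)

Answer: (5, 8)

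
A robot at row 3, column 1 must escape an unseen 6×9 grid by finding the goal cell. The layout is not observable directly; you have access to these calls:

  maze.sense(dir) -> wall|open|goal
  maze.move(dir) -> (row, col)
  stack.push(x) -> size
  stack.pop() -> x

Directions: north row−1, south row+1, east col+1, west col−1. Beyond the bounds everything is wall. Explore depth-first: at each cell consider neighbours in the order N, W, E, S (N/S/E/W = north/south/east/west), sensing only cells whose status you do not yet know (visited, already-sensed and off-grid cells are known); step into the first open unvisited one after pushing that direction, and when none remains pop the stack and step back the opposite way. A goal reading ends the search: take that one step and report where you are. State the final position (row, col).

I use sense passing dir→north, → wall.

Using sense passing dir→west, and observe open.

I try push passing x→west, → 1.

I run move passing dir→west, which returns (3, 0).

I run sense passing dir→north, : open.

Next I call push passing x→north, giving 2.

Using move passing dir→north, yielding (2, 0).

Now I run sense passing dir→north, which returns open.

Using push passing x→north, giving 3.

Next I call move passing dir→north, yielding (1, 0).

Then sense passing dir→north, yielding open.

Invoking push passing x→north, giving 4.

I try move passing dir→north, → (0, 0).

I run sense passing dir→east, which returns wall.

Then pop(), giving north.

I invoke move passing dir→south, which returns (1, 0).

I try sense passing dir→east, which returns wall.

Invoking pop, and see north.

I try move passing dir→south, : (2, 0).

Then pop(), which returns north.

Next I call move passing dir→south, and observe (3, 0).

Using sense passing dir→south, — result: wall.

I try pop(), yielding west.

I invoke move passing dir→east, giving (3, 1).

I try sense passing dir→east, and observe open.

I call push passing x→east, and see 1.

Using move passing dir→east, yielding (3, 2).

Now I run sense passing dir→north, : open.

Now I run push passing x→north, : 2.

Calling move passing dir→north, and get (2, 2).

I call sense passing dir→north, → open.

I run push passing x→north, → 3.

Next I call move passing dir→north, → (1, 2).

Now I run sense passing dir→north, giving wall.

Next I call sense passing dir→east, yielding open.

Calling push passing x→east, which returns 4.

I try move passing dir→east, and get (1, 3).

I run sense passing dir→north, and observe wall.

Invoking sense passing dir→east, and see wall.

Invoking sense passing dir→south, — result: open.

I use push passing x→south, and get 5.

I invoke move passing dir→south, yielding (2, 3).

I run sense passing dir→east, which returns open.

Using push passing x→east, and get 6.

Next I call move passing dir→east, : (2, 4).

I invoke sense passing dir→east, — result: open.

I call push passing x→east, and see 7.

Next I call move passing dir→east, which returns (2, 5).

I try sense passing dir→north, → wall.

Then sense passing dir→east, which returns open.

Now I run push passing x→east, which returns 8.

I call move passing dir→east, yielding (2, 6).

Invoking sense passing dir→north, and get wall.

I use sense passing dir→east, yielding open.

I use push passing x→east, and get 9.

Now I run move passing dir→east, and see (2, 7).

I call sense passing dir→north, and get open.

Calling push passing x→north, → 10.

Using move passing dir→north, giving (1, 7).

I invoke sense passing dir→north, : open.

Now I run push passing x→north, yielding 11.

Invoking move passing dir→north, and get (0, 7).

I try sense passing dir→west, — result: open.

Using push passing x→west, : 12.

I use move passing dir→west, yielding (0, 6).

Next I call sense passing dir→west, giving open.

Now I run push passing x→west, yielding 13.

Invoking move passing dir→west, yielding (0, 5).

Then sense passing dir→west, yielding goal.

Invoking move passing dir→west, — result: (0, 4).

Answer: (0, 4)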